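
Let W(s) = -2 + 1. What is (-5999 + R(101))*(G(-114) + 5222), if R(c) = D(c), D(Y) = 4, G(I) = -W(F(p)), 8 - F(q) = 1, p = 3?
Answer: -31311885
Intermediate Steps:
F(q) = 7 (F(q) = 8 - 1*1 = 8 - 1 = 7)
W(s) = -1
G(I) = 1 (G(I) = -1*(-1) = 1)
R(c) = 4
(-5999 + R(101))*(G(-114) + 5222) = (-5999 + 4)*(1 + 5222) = -5995*5223 = -31311885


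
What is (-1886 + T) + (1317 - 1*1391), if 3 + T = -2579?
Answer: -4542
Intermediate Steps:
T = -2582 (T = -3 - 2579 = -2582)
(-1886 + T) + (1317 - 1*1391) = (-1886 - 2582) + (1317 - 1*1391) = -4468 + (1317 - 1391) = -4468 - 74 = -4542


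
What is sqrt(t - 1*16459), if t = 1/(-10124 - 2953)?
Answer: 26*I*sqrt(462626482)/4359 ≈ 128.29*I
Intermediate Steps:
t = -1/13077 (t = 1/(-13077) = -1/13077 ≈ -7.6470e-5)
sqrt(t - 1*16459) = sqrt(-1/13077 - 1*16459) = sqrt(-1/13077 - 16459) = sqrt(-215234344/13077) = 26*I*sqrt(462626482)/4359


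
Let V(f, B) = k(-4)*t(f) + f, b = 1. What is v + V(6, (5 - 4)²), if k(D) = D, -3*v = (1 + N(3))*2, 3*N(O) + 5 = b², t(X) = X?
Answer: -160/9 ≈ -17.778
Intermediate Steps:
N(O) = -4/3 (N(O) = -5/3 + (⅓)*1² = -5/3 + (⅓)*1 = -5/3 + ⅓ = -4/3)
v = 2/9 (v = -(1 - 4/3)*2/3 = -(-1)*2/9 = -⅓*(-⅔) = 2/9 ≈ 0.22222)
V(f, B) = -3*f (V(f, B) = -4*f + f = -3*f)
v + V(6, (5 - 4)²) = 2/9 - 3*6 = 2/9 - 18 = -160/9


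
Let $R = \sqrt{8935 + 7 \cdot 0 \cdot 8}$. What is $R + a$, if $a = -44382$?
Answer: $-44382 + \sqrt{8935} \approx -44288.0$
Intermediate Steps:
$R = \sqrt{8935}$ ($R = \sqrt{8935 + 0 \cdot 8} = \sqrt{8935 + 0} = \sqrt{8935} \approx 94.525$)
$R + a = \sqrt{8935} - 44382 = -44382 + \sqrt{8935}$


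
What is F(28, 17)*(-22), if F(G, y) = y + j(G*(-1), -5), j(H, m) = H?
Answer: 242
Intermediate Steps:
F(G, y) = y - G (F(G, y) = y + G*(-1) = y - G)
F(28, 17)*(-22) = (17 - 1*28)*(-22) = (17 - 28)*(-22) = -11*(-22) = 242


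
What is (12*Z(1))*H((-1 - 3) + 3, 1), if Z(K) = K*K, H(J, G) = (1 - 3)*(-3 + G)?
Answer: 48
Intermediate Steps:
H(J, G) = 6 - 2*G (H(J, G) = -2*(-3 + G) = 6 - 2*G)
Z(K) = K²
(12*Z(1))*H((-1 - 3) + 3, 1) = (12*1²)*(6 - 2*1) = (12*1)*(6 - 2) = 12*4 = 48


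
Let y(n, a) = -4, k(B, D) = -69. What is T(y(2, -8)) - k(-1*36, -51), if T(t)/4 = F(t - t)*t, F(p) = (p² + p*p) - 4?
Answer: 133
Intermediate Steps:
F(p) = -4 + 2*p² (F(p) = (p² + p²) - 4 = 2*p² - 4 = -4 + 2*p²)
T(t) = -16*t (T(t) = 4*((-4 + 2*(t - t)²)*t) = 4*((-4 + 2*0²)*t) = 4*((-4 + 2*0)*t) = 4*((-4 + 0)*t) = 4*(-4*t) = -16*t)
T(y(2, -8)) - k(-1*36, -51) = -16*(-4) - 1*(-69) = 64 + 69 = 133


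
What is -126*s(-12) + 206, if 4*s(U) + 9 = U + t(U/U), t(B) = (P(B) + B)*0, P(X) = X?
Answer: 1735/2 ≈ 867.50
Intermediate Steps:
t(B) = 0 (t(B) = (B + B)*0 = (2*B)*0 = 0)
s(U) = -9/4 + U/4 (s(U) = -9/4 + (U + 0)/4 = -9/4 + U/4)
-126*s(-12) + 206 = -126*(-9/4 + (¼)*(-12)) + 206 = -126*(-9/4 - 3) + 206 = -126*(-21/4) + 206 = 1323/2 + 206 = 1735/2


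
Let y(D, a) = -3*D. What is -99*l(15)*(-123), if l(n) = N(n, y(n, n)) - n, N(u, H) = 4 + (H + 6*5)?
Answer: -316602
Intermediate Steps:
N(u, H) = 34 + H (N(u, H) = 4 + (H + 30) = 4 + (30 + H) = 34 + H)
l(n) = 34 - 4*n (l(n) = (34 - 3*n) - n = 34 - 4*n)
-99*l(15)*(-123) = -99*(34 - 4*15)*(-123) = -99*(34 - 60)*(-123) = -99*(-26)*(-123) = 2574*(-123) = -316602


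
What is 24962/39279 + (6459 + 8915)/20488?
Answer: 557648401/402374076 ≈ 1.3859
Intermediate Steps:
24962/39279 + (6459 + 8915)/20488 = 24962*(1/39279) + 15374*(1/20488) = 24962/39279 + 7687/10244 = 557648401/402374076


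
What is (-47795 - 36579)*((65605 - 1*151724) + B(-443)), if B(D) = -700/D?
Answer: 3218869534358/443 ≈ 7.2661e+9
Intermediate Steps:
(-47795 - 36579)*((65605 - 1*151724) + B(-443)) = (-47795 - 36579)*((65605 - 1*151724) - 700/(-443)) = -84374*((65605 - 151724) - 700*(-1/443)) = -84374*(-86119 + 700/443) = -84374*(-38150017/443) = 3218869534358/443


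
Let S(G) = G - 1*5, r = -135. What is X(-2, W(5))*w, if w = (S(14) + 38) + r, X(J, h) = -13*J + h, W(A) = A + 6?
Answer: -3256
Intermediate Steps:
S(G) = -5 + G (S(G) = G - 5 = -5 + G)
W(A) = 6 + A
X(J, h) = h - 13*J
w = -88 (w = ((-5 + 14) + 38) - 135 = (9 + 38) - 135 = 47 - 135 = -88)
X(-2, W(5))*w = ((6 + 5) - 13*(-2))*(-88) = (11 + 26)*(-88) = 37*(-88) = -3256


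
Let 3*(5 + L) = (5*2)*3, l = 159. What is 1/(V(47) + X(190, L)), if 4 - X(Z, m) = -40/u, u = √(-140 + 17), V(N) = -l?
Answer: -3813/591335 + 8*I*√123/591335 ≈ -0.0064481 + 0.00015004*I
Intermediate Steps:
V(N) = -159 (V(N) = -1*159 = -159)
u = I*√123 (u = √(-123) = I*√123 ≈ 11.091*I)
L = 5 (L = -5 + ((5*2)*3)/3 = -5 + (10*3)/3 = -5 + (⅓)*30 = -5 + 10 = 5)
X(Z, m) = 4 - 40*I*√123/123 (X(Z, m) = 4 - (-40)/(I*√123) = 4 - (-40)*(-I*√123/123) = 4 - 40*I*√123/123)
1/(V(47) + X(190, L)) = 1/(-159 + (4 - 40*I*√123/123)) = 1/(-155 - 40*I*√123/123)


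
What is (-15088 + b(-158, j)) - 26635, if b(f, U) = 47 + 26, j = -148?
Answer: -41650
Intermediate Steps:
b(f, U) = 73
(-15088 + b(-158, j)) - 26635 = (-15088 + 73) - 26635 = -15015 - 26635 = -41650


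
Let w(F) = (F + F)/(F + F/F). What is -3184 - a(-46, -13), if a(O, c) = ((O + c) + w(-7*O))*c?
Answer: -1267801/323 ≈ -3925.1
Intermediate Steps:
w(F) = 2*F/(1 + F) (w(F) = (2*F)/(F + 1) = (2*F)/(1 + F) = 2*F/(1 + F))
a(O, c) = c*(O + c - 14*O/(1 - 7*O)) (a(O, c) = ((O + c) + 2*(-7*O)/(1 - 7*O))*c = ((O + c) - 14*O/(1 - 7*O))*c = (O + c - 14*O/(1 - 7*O))*c = c*(O + c - 14*O/(1 - 7*O)))
-3184 - a(-46, -13) = -3184 - (-13)*(14*(-46) + (-1 + 7*(-46))*(-46 - 13))/(-1 + 7*(-46)) = -3184 - (-13)*(-644 + (-1 - 322)*(-59))/(-1 - 322) = -3184 - (-13)*(-644 - 323*(-59))/(-323) = -3184 - (-13)*(-1)*(-644 + 19057)/323 = -3184 - (-13)*(-1)*18413/323 = -3184 - 1*239369/323 = -3184 - 239369/323 = -1267801/323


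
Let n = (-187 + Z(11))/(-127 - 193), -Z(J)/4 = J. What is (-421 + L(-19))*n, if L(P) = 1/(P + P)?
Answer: -3695769/12160 ≈ -303.93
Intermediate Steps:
Z(J) = -4*J
L(P) = 1/(2*P)
n = 231/320 (n = (-187 - 4*11)/(-127 - 193) = (-187 - 44)/(-320) = -231*(-1/320) = 231/320 ≈ 0.72188)
(-421 + L(-19))*n = (-421 + (1/2)/(-19))*(231/320) = (-421 + (1/2)*(-1/19))*(231/320) = (-421 - 1/38)*(231/320) = -15999/38*231/320 = -3695769/12160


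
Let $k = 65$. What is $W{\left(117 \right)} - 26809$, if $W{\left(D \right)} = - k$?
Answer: $-26874$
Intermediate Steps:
$W{\left(D \right)} = -65$ ($W{\left(D \right)} = \left(-1\right) 65 = -65$)
$W{\left(117 \right)} - 26809 = -65 - 26809 = -26874$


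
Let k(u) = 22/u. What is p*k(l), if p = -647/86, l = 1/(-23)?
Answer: 163691/43 ≈ 3806.8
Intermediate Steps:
l = -1/23 ≈ -0.043478
p = -647/86 (p = -647*1/86 = -647/86 ≈ -7.5233)
p*k(l) = -7117/(43*(-1/23)) = -7117*(-23)/43 = -647/86*(-506) = 163691/43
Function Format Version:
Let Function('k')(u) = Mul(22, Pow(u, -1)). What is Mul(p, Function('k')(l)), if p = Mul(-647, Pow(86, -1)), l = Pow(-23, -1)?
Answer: Rational(163691, 43) ≈ 3806.8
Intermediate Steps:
l = Rational(-1, 23) ≈ -0.043478
p = Rational(-647, 86) (p = Mul(-647, Rational(1, 86)) = Rational(-647, 86) ≈ -7.5233)
Mul(p, Function('k')(l)) = Mul(Rational(-647, 86), Mul(22, Pow(Rational(-1, 23), -1))) = Mul(Rational(-647, 86), Mul(22, -23)) = Mul(Rational(-647, 86), -506) = Rational(163691, 43)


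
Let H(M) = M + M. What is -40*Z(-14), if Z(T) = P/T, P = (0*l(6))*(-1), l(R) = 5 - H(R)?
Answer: 0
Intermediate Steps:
H(M) = 2*M
l(R) = 5 - 2*R
P = 0 (P = (0*(5 - 2*6))*(-1) = (0*(5 - 12))*(-1) = (0*(-7))*(-1) = 0*(-1) = 0)
Z(T) = 0 (Z(T) = 0/T = 0)
-40*Z(-14) = -40*0 = 0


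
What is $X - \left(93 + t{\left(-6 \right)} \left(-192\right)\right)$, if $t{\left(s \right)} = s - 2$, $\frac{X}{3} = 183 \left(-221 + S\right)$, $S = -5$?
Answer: $-125703$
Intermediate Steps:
$X = -124074$ ($X = 3 \cdot 183 \left(-221 - 5\right) = 3 \cdot 183 \left(-226\right) = 3 \left(-41358\right) = -124074$)
$t{\left(s \right)} = -2 + s$ ($t{\left(s \right)} = s - 2 = -2 + s$)
$X - \left(93 + t{\left(-6 \right)} \left(-192\right)\right) = -124074 - \left(93 + \left(-2 - 6\right) \left(-192\right)\right) = -124074 - \left(93 - -1536\right) = -124074 - \left(93 + 1536\right) = -124074 - 1629 = -125703$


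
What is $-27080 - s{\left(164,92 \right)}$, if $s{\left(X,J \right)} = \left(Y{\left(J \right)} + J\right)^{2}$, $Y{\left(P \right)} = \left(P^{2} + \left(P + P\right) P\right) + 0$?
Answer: $-649461336$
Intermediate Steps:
$Y{\left(P \right)} = 3 P^{2}$ ($Y{\left(P \right)} = \left(P^{2} + 2 P P\right) + 0 = \left(P^{2} + 2 P^{2}\right) + 0 = 3 P^{2} + 0 = 3 P^{2}$)
$s{\left(X,J \right)} = \left(J + 3 J^{2}\right)^{2}$ ($s{\left(X,J \right)} = \left(3 J^{2} + J\right)^{2} = \left(J + 3 J^{2}\right)^{2}$)
$-27080 - s{\left(164,92 \right)} = -27080 - 92^{2} \left(1 + 3 \cdot 92\right)^{2} = -27080 - 8464 \left(1 + 276\right)^{2} = -27080 - 8464 \cdot 277^{2} = -27080 - 8464 \cdot 76729 = -27080 - 649434256 = -649461336$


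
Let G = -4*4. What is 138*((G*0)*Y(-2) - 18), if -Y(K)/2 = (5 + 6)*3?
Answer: -2484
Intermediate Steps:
G = -16
Y(K) = -66 (Y(K) = -2*(5 + 6)*3 = -22*3 = -2*33 = -66)
138*((G*0)*Y(-2) - 18) = 138*(-16*0*(-66) - 18) = 138*(0*(-66) - 18) = 138*(0 - 18) = 138*(-18) = -2484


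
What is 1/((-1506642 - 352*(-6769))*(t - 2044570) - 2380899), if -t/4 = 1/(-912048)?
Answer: -114006/204200678465634691 ≈ -5.5830e-13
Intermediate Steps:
t = 1/228012 (t = -4/(-912048) = -4*(-1/912048) = 1/228012 ≈ 4.3857e-6)
1/((-1506642 - 352*(-6769))*(t - 2044570) - 2380899) = 1/((-1506642 - 352*(-6769))*(1/228012 - 2044570) - 2380899) = 1/((-1506642 + 2382688)*(-466186494839/228012) - 2380899) = 1/(876046*(-466186494839/228012) - 2380899) = 1/(-204200407028863297/114006 - 2380899) = 1/(-204200678465634691/114006) = -114006/204200678465634691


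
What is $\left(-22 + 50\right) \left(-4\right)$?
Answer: $-112$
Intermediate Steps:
$\left(-22 + 50\right) \left(-4\right) = 28 \left(-4\right) = -112$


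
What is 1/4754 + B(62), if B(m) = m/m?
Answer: 4755/4754 ≈ 1.0002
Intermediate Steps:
B(m) = 1
1/4754 + B(62) = 1/4754 + 1 = 4755/4754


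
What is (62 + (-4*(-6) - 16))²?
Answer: 4900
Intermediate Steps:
(62 + (-4*(-6) - 16))² = (62 + (24 - 16))² = (62 + 8)² = 70² = 4900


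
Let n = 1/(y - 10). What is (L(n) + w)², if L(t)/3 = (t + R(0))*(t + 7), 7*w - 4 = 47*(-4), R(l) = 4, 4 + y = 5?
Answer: 104489284/35721 ≈ 2925.1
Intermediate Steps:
y = 1 (y = -4 + 5 = 1)
n = -⅑ (n = 1/(1 - 10) = 1/(-9) = -⅑ ≈ -0.11111)
w = -184/7 (w = 4/7 + (47*(-4))/7 = 4/7 + (⅐)*(-188) = 4/7 - 188/7 = -184/7 ≈ -26.286)
L(t) = 3*(4 + t)*(7 + t) (L(t) = 3*((t + 4)*(t + 7)) = 3*((4 + t)*(7 + t)) = 3*(4 + t)*(7 + t))
(L(n) + w)² = ((84 + 3*(-⅑)² + 33*(-⅑)) - 184/7)² = ((84 + 3*(1/81) - 11/3) - 184/7)² = ((84 + 1/27 - 11/3) - 184/7)² = (2170/27 - 184/7)² = (10222/189)² = 104489284/35721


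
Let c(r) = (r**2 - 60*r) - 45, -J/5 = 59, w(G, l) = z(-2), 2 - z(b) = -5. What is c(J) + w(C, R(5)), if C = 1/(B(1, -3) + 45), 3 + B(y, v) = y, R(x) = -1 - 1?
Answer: 104687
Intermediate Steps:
z(b) = 7 (z(b) = 2 - 1*(-5) = 2 + 5 = 7)
R(x) = -2
B(y, v) = -3 + y
C = 1/43 (C = 1/((-3 + 1) + 45) = 1/(-2 + 45) = 1/43 ≈ 0.023256)
w(G, l) = 7
J = -295 (J = -5*59 = -295)
c(r) = -45 + r**2 - 60*r
c(J) + w(C, R(5)) = (-45 + (-295)**2 - 60*(-295)) + 7 = (-45 + 87025 + 17700) + 7 = 104680 + 7 = 104687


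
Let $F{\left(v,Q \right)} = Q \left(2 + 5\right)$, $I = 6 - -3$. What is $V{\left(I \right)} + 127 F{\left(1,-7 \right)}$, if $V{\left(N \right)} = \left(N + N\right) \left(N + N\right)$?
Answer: $-5899$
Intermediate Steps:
$I = 9$ ($I = 6 + 3 = 9$)
$F{\left(v,Q \right)} = 7 Q$ ($F{\left(v,Q \right)} = Q 7 = 7 Q$)
$V{\left(N \right)} = 4 N^{2}$ ($V{\left(N \right)} = 2 N 2 N = 4 N^{2}$)
$V{\left(I \right)} + 127 F{\left(1,-7 \right)} = 4 \cdot 9^{2} + 127 \cdot 7 \left(-7\right) = 4 \cdot 81 + 127 \left(-49\right) = 324 - 6223 = -5899$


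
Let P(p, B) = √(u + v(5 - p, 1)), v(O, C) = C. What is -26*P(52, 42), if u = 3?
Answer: -52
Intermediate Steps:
P(p, B) = 2 (P(p, B) = √(3 + 1) = √4 = 2)
-26*P(52, 42) = -26*2 = -52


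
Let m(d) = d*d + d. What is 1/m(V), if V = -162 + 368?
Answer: 1/42642 ≈ 2.3451e-5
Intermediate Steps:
V = 206
m(d) = d + d**2 (m(d) = d**2 + d = d + d**2)
1/m(V) = 1/(206*(1 + 206)) = 1/(206*207) = 1/42642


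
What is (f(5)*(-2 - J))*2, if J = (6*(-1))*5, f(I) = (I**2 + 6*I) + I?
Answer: 3360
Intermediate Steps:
f(I) = I**2 + 7*I
J = -30 (J = -6*5 = -30)
(f(5)*(-2 - J))*2 = ((5*(7 + 5))*(-2 - 1*(-30)))*2 = ((5*12)*(-2 + 30))*2 = (60*28)*2 = 1680*2 = 3360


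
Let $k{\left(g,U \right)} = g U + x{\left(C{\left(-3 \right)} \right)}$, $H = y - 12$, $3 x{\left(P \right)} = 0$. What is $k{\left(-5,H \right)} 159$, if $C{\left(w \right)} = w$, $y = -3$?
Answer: $11925$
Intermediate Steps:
$x{\left(P \right)} = 0$ ($x{\left(P \right)} = \frac{1}{3} \cdot 0 = 0$)
$H = -15$ ($H = -3 - 12 = -15$)
$k{\left(g,U \right)} = U g$ ($k{\left(g,U \right)} = g U + 0 = U g + 0 = U g$)
$k{\left(-5,H \right)} 159 = \left(-15\right) \left(-5\right) 159 = 75 \cdot 159 = 11925$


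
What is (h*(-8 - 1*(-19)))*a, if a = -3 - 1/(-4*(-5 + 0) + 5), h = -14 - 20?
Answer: 28424/25 ≈ 1137.0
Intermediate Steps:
h = -34
a = -76/25 (a = -3 - 1/(-4*(-5) + 5) = -3 - 1/(20 + 5) = -3 - 1/25 = -76/25 ≈ -3.0400)
(h*(-8 - 1*(-19)))*a = -34*(-8 - 1*(-19))*(-76/25) = -34*(-8 + 19)*(-76/25) = -34*11*(-76/25) = -374*(-76/25) = 28424/25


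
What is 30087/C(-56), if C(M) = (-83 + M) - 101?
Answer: -10029/80 ≈ -125.36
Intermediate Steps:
C(M) = -184 + M
30087/C(-56) = 30087/(-184 - 56) = 30087/(-240) = 30087*(-1/240) = -10029/80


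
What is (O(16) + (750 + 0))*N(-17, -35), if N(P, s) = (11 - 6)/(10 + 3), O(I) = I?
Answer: 3830/13 ≈ 294.62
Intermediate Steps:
N(P, s) = 5/13
(O(16) + (750 + 0))*N(-17, -35) = (16 + (750 + 0))*(5/13) = (16 + 750)*(5/13) = 766*(5/13) = 3830/13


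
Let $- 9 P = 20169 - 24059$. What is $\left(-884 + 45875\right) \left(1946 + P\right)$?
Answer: $106998596$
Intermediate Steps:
$P = \frac{3890}{9}$ ($P = - \frac{20169 - 24059}{9} = \left(- \frac{1}{9}\right) \left(-3890\right) = \frac{3890}{9} \approx 432.22$)
$\left(-884 + 45875\right) \left(1946 + P\right) = \left(-884 + 45875\right) \left(1946 + \frac{3890}{9}\right) = 44991 \cdot \frac{21404}{9} = 106998596$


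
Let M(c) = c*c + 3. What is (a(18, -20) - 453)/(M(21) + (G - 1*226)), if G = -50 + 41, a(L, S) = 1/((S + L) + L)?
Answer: -7247/3344 ≈ -2.1672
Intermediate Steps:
a(L, S) = 1/(S + 2*L) (a(L, S) = 1/((L + S) + L) = 1/(S + 2*L))
G = -9
M(c) = 3 + c² (M(c) = c² + 3 = 3 + c²)
(a(18, -20) - 453)/(M(21) + (G - 1*226)) = (1/(-20 + 2*18) - 453)/((3 + 21²) + (-9 - 1*226)) = (1/(-20 + 36) - 453)/((3 + 441) + (-9 - 226)) = (1/16 - 453)/(444 - 235) = (1/16 - 453)/209 = -7247/16*1/209 = -7247/3344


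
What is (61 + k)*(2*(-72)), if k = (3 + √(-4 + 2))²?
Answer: -9792 - 864*I*√2 ≈ -9792.0 - 1221.9*I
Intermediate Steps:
k = (3 + I*√2)² (k = (3 + √(-2))² = (3 + I*√2)² ≈ 7.0 + 8.4853*I)
(61 + k)*(2*(-72)) = (61 + (3 + I*√2)²)*(2*(-72)) = (61 + (3 + I*√2)²)*(-144) = -8784 - 144*(3 + I*√2)²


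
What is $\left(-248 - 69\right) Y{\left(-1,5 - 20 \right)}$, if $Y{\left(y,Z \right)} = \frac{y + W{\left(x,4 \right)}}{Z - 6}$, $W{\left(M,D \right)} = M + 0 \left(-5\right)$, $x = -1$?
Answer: $- \frac{634}{21} \approx -30.19$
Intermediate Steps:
$W{\left(M,D \right)} = M$ ($W{\left(M,D \right)} = M + 0 = M$)
$Y{\left(y,Z \right)} = \frac{-1 + y}{-6 + Z}$ ($Y{\left(y,Z \right)} = \frac{y - 1}{Z - 6} = \frac{-1 + y}{-6 + Z}$)
$\left(-248 - 69\right) Y{\left(-1,5 - 20 \right)} = \left(-248 - 69\right) \frac{-1 - 1}{-6 + \left(5 - 20\right)} = - 317 \frac{1}{-6 + \left(5 - 20\right)} \left(-2\right) = - 317 \frac{1}{-6 - 15} \left(-2\right) = - 317 \frac{1}{-21} \left(-2\right) = - 317 \left(\left(- \frac{1}{21}\right) \left(-2\right)\right) = \left(-317\right) \frac{2}{21} = - \frac{634}{21}$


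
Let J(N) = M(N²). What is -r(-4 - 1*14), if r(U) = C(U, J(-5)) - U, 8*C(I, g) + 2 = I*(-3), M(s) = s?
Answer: -49/2 ≈ -24.500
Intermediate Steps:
J(N) = N²
C(I, g) = -¼ - 3*I/8 (C(I, g) = -¼ + (I*(-3))/8 = -¼ + (-3*I)/8 = -¼ - 3*I/8)
r(U) = -¼ - 11*U/8 (r(U) = (-¼ - 3*U/8) - U = -¼ - 11*U/8)
-r(-4 - 1*14) = -(-¼ - 11*(-4 - 1*14)/8) = -(-¼ - 11*(-4 - 14)/8) = -(-¼ - 11/8*(-18)) = -(-¼ + 99/4) = -1*49/2 = -49/2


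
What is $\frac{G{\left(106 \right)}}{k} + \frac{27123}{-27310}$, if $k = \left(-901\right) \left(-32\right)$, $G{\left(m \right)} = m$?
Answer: $- \frac{3675073}{3714160} \approx -0.98948$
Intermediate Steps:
$k = 28832$
$\frac{G{\left(106 \right)}}{k} + \frac{27123}{-27310} = \frac{106}{28832} + \frac{27123}{-27310} = 106 \cdot \frac{1}{28832} + 27123 \left(- \frac{1}{27310}\right) = \frac{1}{272} - \frac{27123}{27310} = - \frac{3675073}{3714160}$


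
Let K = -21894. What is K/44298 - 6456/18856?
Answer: -14558774/17401731 ≈ -0.83663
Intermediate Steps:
K/44298 - 6456/18856 = -21894/44298 - 6456/18856 = -21894*1/44298 - 6456*1/18856 = -3649/7383 - 807/2357 = -14558774/17401731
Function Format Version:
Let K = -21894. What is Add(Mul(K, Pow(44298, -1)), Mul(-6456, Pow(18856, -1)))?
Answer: Rational(-14558774, 17401731) ≈ -0.83663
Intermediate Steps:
Add(Mul(K, Pow(44298, -1)), Mul(-6456, Pow(18856, -1))) = Add(Mul(-21894, Pow(44298, -1)), Mul(-6456, Pow(18856, -1))) = Add(Mul(-21894, Rational(1, 44298)), Mul(-6456, Rational(1, 18856))) = Add(Rational(-3649, 7383), Rational(-807, 2357)) = Rational(-14558774, 17401731)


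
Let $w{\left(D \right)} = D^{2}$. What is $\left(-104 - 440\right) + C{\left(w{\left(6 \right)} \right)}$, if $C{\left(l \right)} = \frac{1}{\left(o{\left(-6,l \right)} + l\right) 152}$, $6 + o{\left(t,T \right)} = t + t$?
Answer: $- \frac{1488383}{2736} \approx -544.0$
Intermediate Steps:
$o{\left(t,T \right)} = -6 + 2 t$ ($o{\left(t,T \right)} = -6 + \left(t + t\right) = -6 + 2 t$)
$C{\left(l \right)} = \frac{1}{152 \left(-18 + l\right)}$ ($C{\left(l \right)} = \frac{1}{\left(\left(-6 + 2 \left(-6\right)\right) + l\right) 152} = \frac{1}{\left(-6 - 12\right) + l} \frac{1}{152} = \frac{1}{-18 + l} \frac{1}{152} = \frac{1}{152 \left(-18 + l\right)}$)
$\left(-104 - 440\right) + C{\left(w{\left(6 \right)} \right)} = \left(-104 - 440\right) + \frac{1}{152 \left(-18 + 6^{2}\right)} = \left(-104 - 440\right) + \frac{1}{152 \left(-18 + 36\right)} = -544 + \frac{1}{152 \cdot 18} = -544 + \frac{1}{152} \cdot \frac{1}{18} = -544 + \frac{1}{2736} = - \frac{1488383}{2736}$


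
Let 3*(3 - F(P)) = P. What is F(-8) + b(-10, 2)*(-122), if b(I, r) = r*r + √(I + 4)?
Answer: -1447/3 - 122*I*√6 ≈ -482.33 - 298.84*I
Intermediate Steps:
F(P) = 3 - P/3
b(I, r) = r² + √(4 + I)
F(-8) + b(-10, 2)*(-122) = (3 - ⅓*(-8)) + (2² + √(4 - 10))*(-122) = (3 + 8/3) + (4 + √(-6))*(-122) = 17/3 + (4 + I*√6)*(-122) = 17/3 + (-488 - 122*I*√6) = -1447/3 - 122*I*√6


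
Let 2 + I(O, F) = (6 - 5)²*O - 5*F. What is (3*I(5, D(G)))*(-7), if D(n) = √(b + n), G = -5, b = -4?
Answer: -63 + 315*I ≈ -63.0 + 315.0*I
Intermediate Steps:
D(n) = √(-4 + n)
I(O, F) = -2 + O - 5*F (I(O, F) = -2 + ((6 - 5)²*O - 5*F) = -2 + (1²*O - 5*F) = -2 + (1*O - 5*F) = -2 + (O - 5*F) = -2 + O - 5*F)
(3*I(5, D(G)))*(-7) = (3*(-2 + 5 - 5*√(-4 - 5)))*(-7) = (3*(-2 + 5 - 15*I))*(-7) = (3*(3 - 15*I))*(-7) = (9 - 45*I)*(-7) = -63 + 315*I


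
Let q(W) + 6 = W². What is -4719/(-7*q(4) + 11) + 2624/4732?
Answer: 5621281/69797 ≈ 80.538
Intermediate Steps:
q(W) = -6 + W²
-4719/(-7*q(4) + 11) + 2624/4732 = -4719/(-7*(-6 + 4²) + 11) + 2624/4732 = -4719/(-7*(-6 + 16) + 11) + 2624*(1/4732) = -4719/(-7*10 + 11) + 656/1183 = -4719/(-70 + 11) + 656/1183 = -4719/(-59) + 656/1183 = -4719*(-1/59) + 656/1183 = 4719/59 + 656/1183 = 5621281/69797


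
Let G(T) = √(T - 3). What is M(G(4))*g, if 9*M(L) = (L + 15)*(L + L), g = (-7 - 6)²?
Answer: 5408/9 ≈ 600.89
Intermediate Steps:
G(T) = √(-3 + T)
g = 169 (g = (-13)² = 169)
M(L) = 2*L*(15 + L)/9 (M(L) = ((L + 15)*(L + L))/9 = ((15 + L)*(2*L))/9 = (2*L*(15 + L))/9 = 2*L*(15 + L)/9)
M(G(4))*g = (2*√(-3 + 4)*(15 + √(-3 + 4))/9)*169 = (2*√1*(15 + √1)/9)*169 = ((2/9)*1*(15 + 1))*169 = ((2/9)*1*16)*169 = (32/9)*169 = 5408/9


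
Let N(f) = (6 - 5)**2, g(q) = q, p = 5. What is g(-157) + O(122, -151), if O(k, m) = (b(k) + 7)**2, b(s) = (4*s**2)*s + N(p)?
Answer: 52756979559843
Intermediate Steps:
N(f) = 1 (N(f) = 1**2 = 1)
b(s) = 1 + 4*s**3 (b(s) = (4*s**2)*s + 1 = 4*s**3 + 1 = 1 + 4*s**3)
O(k, m) = (8 + 4*k**3)**2 (O(k, m) = ((1 + 4*k**3) + 7)**2 = (8 + 4*k**3)**2)
g(-157) + O(122, -151) = -157 + 16*(2 + 122**3)**2 = -157 + 16*(2 + 1815848)**2 = -157 + 16*1815850**2 = -157 + 16*3297311222500 = -157 + 52756979560000 = 52756979559843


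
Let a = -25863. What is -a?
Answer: 25863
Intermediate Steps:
-a = -1*(-25863) = 25863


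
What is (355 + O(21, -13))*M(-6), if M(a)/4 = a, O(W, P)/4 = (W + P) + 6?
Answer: -9864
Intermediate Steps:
O(W, P) = 24 + 4*P + 4*W (O(W, P) = 4*((W + P) + 6) = 4*((P + W) + 6) = 4*(6 + P + W) = 24 + 4*P + 4*W)
M(a) = 4*a
(355 + O(21, -13))*M(-6) = (355 + (24 + 4*(-13) + 4*21))*(4*(-6)) = (355 + (24 - 52 + 84))*(-24) = (355 + 56)*(-24) = 411*(-24) = -9864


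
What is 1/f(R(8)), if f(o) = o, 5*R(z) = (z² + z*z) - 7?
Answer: 5/121 ≈ 0.041322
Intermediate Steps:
R(z) = -7/5 + 2*z²/5 (R(z) = ((z² + z*z) - 7)/5 = ((z² + z²) - 7)/5 = (2*z² - 7)/5 = (-7 + 2*z²)/5 = -7/5 + 2*z²/5)
1/f(R(8)) = 1/(-7/5 + (⅖)*8²) = 1/(-7/5 + (⅖)*64) = 1/(-7/5 + 128/5) = 1/(121/5) = 5/121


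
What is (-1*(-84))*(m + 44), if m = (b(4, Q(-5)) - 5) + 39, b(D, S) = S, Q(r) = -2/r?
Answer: 32928/5 ≈ 6585.6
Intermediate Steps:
m = 172/5 (m = (-2/(-5) - 5) + 39 = (-2*(-⅕) - 5) + 39 = (⅖ - 5) + 39 = -23/5 + 39 = 172/5 ≈ 34.400)
(-1*(-84))*(m + 44) = (-1*(-84))*(172/5 + 44) = 84*(392/5) = 32928/5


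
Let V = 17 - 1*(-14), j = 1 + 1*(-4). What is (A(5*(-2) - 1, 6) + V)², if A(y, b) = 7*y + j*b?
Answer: 4096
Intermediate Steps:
j = -3 (j = 1 - 4 = -3)
A(y, b) = -3*b + 7*y (A(y, b) = 7*y - 3*b = -3*b + 7*y)
V = 31 (V = 17 + 14 = 31)
(A(5*(-2) - 1, 6) + V)² = ((-3*6 + 7*(5*(-2) - 1)) + 31)² = ((-18 + 7*(-10 - 1)) + 31)² = ((-18 + 7*(-11)) + 31)² = ((-18 - 77) + 31)² = (-95 + 31)² = (-64)² = 4096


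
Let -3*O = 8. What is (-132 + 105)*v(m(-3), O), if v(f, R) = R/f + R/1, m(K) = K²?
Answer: 80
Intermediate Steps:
O = -8/3 (O = -⅓*8 = -8/3 ≈ -2.6667)
v(f, R) = R + R/f (v(f, R) = R/f + R*1 = R/f + R = R + R/f)
(-132 + 105)*v(m(-3), O) = (-132 + 105)*(-8/3 - 8/(3*((-3)²))) = -27*(-8/3 - 8/3/9) = -27*(-8/3 - 8/3*⅑) = -27*(-8/3 - 8/27) = -27*(-80/27) = 80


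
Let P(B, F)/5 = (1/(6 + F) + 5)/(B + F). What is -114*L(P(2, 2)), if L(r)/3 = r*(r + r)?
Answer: -7186275/256 ≈ -28071.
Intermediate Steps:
P(B, F) = 5*(5 + 1/(6 + F))/(B + F) (P(B, F) = 5*((1/(6 + F) + 5)/(B + F)) = 5*((5 + 1/(6 + F))/(B + F)) = 5*(5 + 1/(6 + F))/(B + F))
L(r) = 6*r² (L(r) = 3*(r*(r + r)) = 3*(r*(2*r)) = 3*(2*r²) = 6*r²)
-114*L(P(2, 2)) = -684*(5*(31 + 5*2)/(2² + 6*2 + 6*2 + 2*2))² = -684*(5*(31 + 10)/(4 + 12 + 12 + 4))² = -684*(5*41/32)² = -684*(5*(1/32)*41)² = -684*(205/32)² = -684*42025/1024 = -114*126075/512 = -7186275/256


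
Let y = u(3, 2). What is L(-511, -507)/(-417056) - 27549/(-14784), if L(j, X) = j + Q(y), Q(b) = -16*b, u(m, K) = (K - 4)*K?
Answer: 119750877/64226624 ≈ 1.8645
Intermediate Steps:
u(m, K) = K*(-4 + K) (u(m, K) = (-4 + K)*K = K*(-4 + K))
y = -4 (y = 2*(-4 + 2) = 2*(-2) = -4)
L(j, X) = 64 + j (L(j, X) = j - 16*(-4) = j + 64 = 64 + j)
L(-511, -507)/(-417056) - 27549/(-14784) = (64 - 511)/(-417056) - 27549/(-14784) = -447*(-1/417056) - 27549*(-1/14784) = 447/417056 + 9183/4928 = 119750877/64226624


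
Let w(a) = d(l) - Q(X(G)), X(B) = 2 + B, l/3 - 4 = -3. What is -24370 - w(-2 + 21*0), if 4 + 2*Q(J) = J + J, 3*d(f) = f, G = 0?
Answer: -24371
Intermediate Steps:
l = 3 (l = 12 + 3*(-3) = 12 - 9 = 3)
d(f) = f/3
Q(J) = -2 + J (Q(J) = -2 + (J + J)/2 = -2 + (2*J)/2 = -2 + J)
w(a) = 1 (w(a) = (1/3)*3 - (-2 + (2 + 0)) = 1 - (-2 + 2) = 1 - 1*0 = 1 + 0 = 1)
-24370 - w(-2 + 21*0) = -24370 - 1*1 = -24370 - 1 = -24371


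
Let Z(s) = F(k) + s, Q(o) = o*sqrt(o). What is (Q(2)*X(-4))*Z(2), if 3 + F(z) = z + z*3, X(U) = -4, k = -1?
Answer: 40*sqrt(2) ≈ 56.569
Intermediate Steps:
F(z) = -3 + 4*z (F(z) = -3 + (z + z*3) = -3 + (z + 3*z) = -3 + 4*z)
Q(o) = o**(3/2)
Z(s) = -7 + s (Z(s) = (-3 + 4*(-1)) + s = (-3 - 4) + s = -7 + s)
(Q(2)*X(-4))*Z(2) = (2**(3/2)*(-4))*(-7 + 2) = ((2*sqrt(2))*(-4))*(-5) = -8*sqrt(2)*(-5) = 40*sqrt(2)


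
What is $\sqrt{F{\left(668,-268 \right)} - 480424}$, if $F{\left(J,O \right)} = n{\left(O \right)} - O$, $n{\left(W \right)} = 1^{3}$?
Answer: $i \sqrt{480155} \approx 692.93 i$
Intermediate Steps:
$n{\left(W \right)} = 1$
$F{\left(J,O \right)} = 1 - O$
$\sqrt{F{\left(668,-268 \right)} - 480424} = \sqrt{\left(1 - -268\right) - 480424} = \sqrt{\left(1 + 268\right) - 480424} = \sqrt{269 - 480424} = \sqrt{-480155} = i \sqrt{480155}$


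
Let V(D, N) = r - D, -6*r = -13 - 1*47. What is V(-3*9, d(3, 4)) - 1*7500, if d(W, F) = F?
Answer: -7463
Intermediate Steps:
r = 10 (r = -(-13 - 1*47)/6 = -(-13 - 47)/6 = -⅙*(-60) = 10)
V(D, N) = 10 - D
V(-3*9, d(3, 4)) - 1*7500 = (10 - (-3)*9) - 1*7500 = (10 - 1*(-27)) - 7500 = (10 + 27) - 7500 = 37 - 7500 = -7463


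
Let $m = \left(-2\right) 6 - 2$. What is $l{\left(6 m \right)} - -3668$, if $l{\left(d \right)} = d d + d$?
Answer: $10640$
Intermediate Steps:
$m = -14$ ($m = -12 - 2 = -14$)
$l{\left(d \right)} = d + d^{2}$ ($l{\left(d \right)} = d^{2} + d = d + d^{2}$)
$l{\left(6 m \right)} - -3668 = 6 \left(-14\right) \left(1 + 6 \left(-14\right)\right) - -3668 = - 84 \left(1 - 84\right) + 3668 = \left(-84\right) \left(-83\right) + 3668 = 6972 + 3668 = 10640$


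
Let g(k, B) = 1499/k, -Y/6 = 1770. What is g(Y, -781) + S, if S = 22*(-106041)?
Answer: -24775420739/10620 ≈ -2.3329e+6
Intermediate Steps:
Y = -10620 (Y = -6*1770 = -10620)
S = -2332902
g(Y, -781) + S = 1499/(-10620) - 2332902 = 1499*(-1/10620) - 2332902 = -1499/10620 - 2332902 = -24775420739/10620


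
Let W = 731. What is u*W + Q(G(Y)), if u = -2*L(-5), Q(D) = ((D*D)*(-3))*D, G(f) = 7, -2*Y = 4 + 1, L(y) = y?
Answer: 6281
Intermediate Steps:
Y = -5/2 (Y = -(4 + 1)/2 = -½*5 = -5/2 ≈ -2.5000)
Q(D) = -3*D³ (Q(D) = (D²*(-3))*D = (-3*D²)*D = -3*D³)
u = 10 (u = -2*(-5) = 10)
u*W + Q(G(Y)) = 10*731 - 3*7³ = 7310 - 3*343 = 7310 - 1029 = 6281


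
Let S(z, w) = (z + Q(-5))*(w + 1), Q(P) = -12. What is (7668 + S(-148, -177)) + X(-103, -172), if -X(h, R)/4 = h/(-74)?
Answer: 1325430/37 ≈ 35822.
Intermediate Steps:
X(h, R) = 2*h/37 (X(h, R) = -4*h/(-74) = -4*h*(-1)/74 = -(-2)*h/37 = 2*h/37)
S(z, w) = (1 + w)*(-12 + z) (S(z, w) = (z - 12)*(w + 1) = (-12 + z)*(1 + w) = (1 + w)*(-12 + z))
(7668 + S(-148, -177)) + X(-103, -172) = (7668 + (-12 - 148 - 12*(-177) - 177*(-148))) + (2/37)*(-103) = (7668 + (-12 - 148 + 2124 + 26196)) - 206/37 = (7668 + 28160) - 206/37 = 35828 - 206/37 = 1325430/37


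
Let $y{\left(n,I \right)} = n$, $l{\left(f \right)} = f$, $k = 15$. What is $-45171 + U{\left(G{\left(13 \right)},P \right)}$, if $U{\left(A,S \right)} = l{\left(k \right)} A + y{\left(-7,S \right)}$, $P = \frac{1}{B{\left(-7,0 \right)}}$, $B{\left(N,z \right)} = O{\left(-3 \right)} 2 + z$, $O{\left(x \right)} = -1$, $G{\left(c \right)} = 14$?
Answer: $-44968$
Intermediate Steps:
$B{\left(N,z \right)} = -2 + z$ ($B{\left(N,z \right)} = \left(-1\right) 2 + z = -2 + z$)
$P = - \frac{1}{2}$ ($P = \frac{1}{-2 + 0} = \frac{1}{-2} = - \frac{1}{2} \approx -0.5$)
$U{\left(A,S \right)} = -7 + 15 A$ ($U{\left(A,S \right)} = 15 A - 7 = -7 + 15 A$)
$-45171 + U{\left(G{\left(13 \right)},P \right)} = -45171 + \left(-7 + 15 \cdot 14\right) = -45171 + \left(-7 + 210\right) = -45171 + 203 = -44968$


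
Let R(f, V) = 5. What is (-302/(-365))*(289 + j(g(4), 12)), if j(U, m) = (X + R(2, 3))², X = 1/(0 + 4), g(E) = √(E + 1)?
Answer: 152963/584 ≈ 261.92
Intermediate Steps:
g(E) = √(1 + E)
X = ¼ (X = 1/4 = ¼ ≈ 0.25000)
j(U, m) = 441/16 (j(U, m) = (¼ + 5)² = (21/4)² = 441/16)
(-302/(-365))*(289 + j(g(4), 12)) = (-302/(-365))*(289 + 441/16) = -302*(-1/365)*(5065/16) = (302/365)*(5065/16) = 152963/584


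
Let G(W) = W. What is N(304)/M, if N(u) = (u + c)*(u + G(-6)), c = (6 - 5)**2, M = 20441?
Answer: 90890/20441 ≈ 4.4465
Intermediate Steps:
c = 1 (c = 1**2 = 1)
N(u) = (1 + u)*(-6 + u) (N(u) = (u + 1)*(u - 6) = (1 + u)*(-6 + u))
N(304)/M = (-6 + 304**2 - 5*304)/20441 = (-6 + 92416 - 1520)*(1/20441) = 90890*(1/20441) = 90890/20441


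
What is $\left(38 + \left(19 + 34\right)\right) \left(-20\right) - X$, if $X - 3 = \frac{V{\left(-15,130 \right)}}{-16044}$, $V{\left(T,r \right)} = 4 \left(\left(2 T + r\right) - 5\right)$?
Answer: $- \frac{7311958}{4011} \approx -1823.0$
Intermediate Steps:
$V{\left(T,r \right)} = -20 + 4 r + 8 T$ ($V{\left(T,r \right)} = 4 \left(\left(r + 2 T\right) - 5\right) = 4 \left(-5 + r + 2 T\right) = -20 + 4 r + 8 T$)
$X = \frac{11938}{4011}$ ($X = 3 + \frac{-20 + 4 \cdot 130 + 8 \left(-15\right)}{-16044} = 3 + \left(-20 + 520 - 120\right) \left(- \frac{1}{16044}\right) = 3 + 380 \left(- \frac{1}{16044}\right) = 3 - \frac{95}{4011} = \frac{11938}{4011} \approx 2.9763$)
$\left(38 + \left(19 + 34\right)\right) \left(-20\right) - X = \left(38 + \left(19 + 34\right)\right) \left(-20\right) - \frac{11938}{4011} = \left(38 + 53\right) \left(-20\right) - \frac{11938}{4011} = 91 \left(-20\right) - \frac{11938}{4011} = -1820 - \frac{11938}{4011} = - \frac{7311958}{4011}$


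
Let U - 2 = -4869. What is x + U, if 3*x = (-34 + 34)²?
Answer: -4867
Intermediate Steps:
U = -4867 (U = 2 - 4869 = -4867)
x = 0 (x = (-34 + 34)²/3 = (⅓)*0² = (⅓)*0 = 0)
x + U = 0 - 4867 = -4867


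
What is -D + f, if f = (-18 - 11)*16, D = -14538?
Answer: 14074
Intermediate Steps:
f = -464 (f = -29*16 = -464)
-D + f = -1*(-14538) - 464 = 14538 - 464 = 14074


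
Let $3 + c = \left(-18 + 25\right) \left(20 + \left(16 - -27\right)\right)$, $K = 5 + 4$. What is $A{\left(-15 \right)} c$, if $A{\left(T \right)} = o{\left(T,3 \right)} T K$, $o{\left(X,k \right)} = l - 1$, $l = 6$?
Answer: $-295650$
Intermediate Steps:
$o{\left(X,k \right)} = 5$ ($o{\left(X,k \right)} = 6 - 1 = 5$)
$K = 9$
$A{\left(T \right)} = 45 T$ ($A{\left(T \right)} = 5 T 9 = 45 T$)
$c = 438$ ($c = -3 + \left(-18 + 25\right) \left(20 + \left(16 - -27\right)\right) = -3 + 7 \left(20 + \left(16 + 27\right)\right) = -3 + 7 \left(20 + 43\right) = -3 + 7 \cdot 63 = -3 + 441 = 438$)
$A{\left(-15 \right)} c = 45 \left(-15\right) 438 = \left(-675\right) 438 = -295650$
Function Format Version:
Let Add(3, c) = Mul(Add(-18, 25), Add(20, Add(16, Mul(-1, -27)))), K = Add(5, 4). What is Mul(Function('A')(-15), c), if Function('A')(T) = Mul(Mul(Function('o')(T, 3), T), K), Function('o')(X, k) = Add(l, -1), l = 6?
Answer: -295650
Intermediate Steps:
Function('o')(X, k) = 5 (Function('o')(X, k) = Add(6, -1) = 5)
K = 9
Function('A')(T) = Mul(45, T) (Function('A')(T) = Mul(Mul(5, T), 9) = Mul(45, T))
c = 438 (c = Add(-3, Mul(Add(-18, 25), Add(20, Add(16, Mul(-1, -27))))) = Add(-3, Mul(7, Add(20, Add(16, 27)))) = Add(-3, Mul(7, Add(20, 43))) = Add(-3, Mul(7, 63)) = Add(-3, 441) = 438)
Mul(Function('A')(-15), c) = Mul(Mul(45, -15), 438) = Mul(-675, 438) = -295650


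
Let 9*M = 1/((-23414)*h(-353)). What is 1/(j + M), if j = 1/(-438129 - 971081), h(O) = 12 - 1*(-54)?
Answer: -38733546060/30271 ≈ -1.2796e+6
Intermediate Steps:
h(O) = 66 (h(O) = 12 + 54 = 66)
M = -1/13907916 (M = (1/(-23414*66))/9 = (-1/23414*1/66)/9 = (⅑)*(-1/1545324) = -1/13907916 ≈ -7.1901e-8)
j = -1/1409210 (j = 1/(-1409210) = -1/1409210 ≈ -7.0962e-7)
1/(j + M) = 1/(-1/1409210 - 1/13907916) = 1/(-30271/38733546060) = -38733546060/30271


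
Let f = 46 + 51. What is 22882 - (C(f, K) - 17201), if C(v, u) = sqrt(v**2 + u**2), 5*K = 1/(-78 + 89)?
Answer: 40083 - sqrt(28462226)/55 ≈ 39986.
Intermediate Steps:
f = 97
K = 1/55 (K = 1/(5*(-78 + 89)) = (1/5)/11 = (1/5)*(1/11) = 1/55 ≈ 0.018182)
C(v, u) = sqrt(u**2 + v**2)
22882 - (C(f, K) - 17201) = 22882 - (sqrt((1/55)**2 + 97**2) - 17201) = 22882 - (sqrt(1/3025 + 9409) - 17201) = 22882 - (sqrt(28462226/3025) - 17201) = 22882 - (sqrt(28462226)/55 - 17201) = 22882 - (-17201 + sqrt(28462226)/55) = 22882 + (17201 - sqrt(28462226)/55) = 40083 - sqrt(28462226)/55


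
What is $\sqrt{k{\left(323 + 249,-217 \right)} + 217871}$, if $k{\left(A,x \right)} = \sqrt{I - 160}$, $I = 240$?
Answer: $\sqrt{217871 + 4 \sqrt{5}} \approx 466.78$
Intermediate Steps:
$k{\left(A,x \right)} = 4 \sqrt{5}$ ($k{\left(A,x \right)} = \sqrt{240 - 160} = \sqrt{80} = 4 \sqrt{5}$)
$\sqrt{k{\left(323 + 249,-217 \right)} + 217871} = \sqrt{4 \sqrt{5} + 217871} = \sqrt{217871 + 4 \sqrt{5}}$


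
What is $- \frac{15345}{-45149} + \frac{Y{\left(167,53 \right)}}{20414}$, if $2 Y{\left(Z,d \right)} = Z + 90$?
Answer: $\frac{638108953}{1843343372} \approx 0.34617$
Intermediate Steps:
$Y{\left(Z,d \right)} = 45 + \frac{Z}{2}$ ($Y{\left(Z,d \right)} = \frac{Z + 90}{2} = \frac{90 + Z}{2} = 45 + \frac{Z}{2}$)
$- \frac{15345}{-45149} + \frac{Y{\left(167,53 \right)}}{20414} = - \frac{15345}{-45149} + \frac{45 + \frac{1}{2} \cdot 167}{20414} = \left(-15345\right) \left(- \frac{1}{45149}\right) + \left(45 + \frac{167}{2}\right) \frac{1}{20414} = \frac{15345}{45149} + \frac{257}{2} \cdot \frac{1}{20414} = \frac{15345}{45149} + \frac{257}{40828} = \frac{638108953}{1843343372}$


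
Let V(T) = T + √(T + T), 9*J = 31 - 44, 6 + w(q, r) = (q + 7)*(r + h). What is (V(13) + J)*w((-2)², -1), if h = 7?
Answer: 2080/3 + 60*√26 ≈ 999.27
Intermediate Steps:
w(q, r) = -6 + (7 + q)*(7 + r) (w(q, r) = -6 + (q + 7)*(r + 7) = -6 + (7 + q)*(7 + r))
J = -13/9 (J = (31 - 44)/9 = (⅑)*(-13) = -13/9 ≈ -1.4444)
V(T) = T + √2*√T (V(T) = T + √(2*T) = T + √2*√T)
(V(13) + J)*w((-2)², -1) = ((13 + √2*√13) - 13/9)*(43 + 7*(-2)² + 7*(-1) + (-2)²*(-1)) = ((13 + √26) - 13/9)*(43 + 7*4 - 7 + 4*(-1)) = (104/9 + √26)*(43 + 28 - 7 - 4) = (104/9 + √26)*60 = 2080/3 + 60*√26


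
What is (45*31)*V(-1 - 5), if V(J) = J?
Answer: -8370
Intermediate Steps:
(45*31)*V(-1 - 5) = (45*31)*(-1 - 5) = 1395*(-6) = -8370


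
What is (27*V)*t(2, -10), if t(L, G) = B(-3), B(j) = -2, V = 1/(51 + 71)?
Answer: -27/61 ≈ -0.44262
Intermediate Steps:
V = 1/122 ≈ 0.0081967
t(L, G) = -2
(27*V)*t(2, -10) = (27*(1/122))*(-2) = (27/122)*(-2) = -27/61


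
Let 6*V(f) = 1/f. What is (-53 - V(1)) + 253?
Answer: 1199/6 ≈ 199.83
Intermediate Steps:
V(f) = 1/(6*f)
(-53 - V(1)) + 253 = (-53 - 1/(6*1)) + 253 = (-53 - 1/6) + 253 = -319/6 + 253 = 1199/6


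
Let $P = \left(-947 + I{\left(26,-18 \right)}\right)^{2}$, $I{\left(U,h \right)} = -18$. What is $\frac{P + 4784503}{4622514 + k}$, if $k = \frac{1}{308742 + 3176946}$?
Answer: $\frac{19923244500864}{16112641579633} \approx 1.2365$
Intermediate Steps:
$k = \frac{1}{3485688} \approx 2.8689 \cdot 10^{-7}$
$P = 931225$ ($P = \left(-947 - 18\right)^{2} = \left(-965\right)^{2} = 931225$)
$\frac{P + 4784503}{4622514 + k} = \frac{931225 + 4784503}{4622514 + \frac{1}{3485688}} = \frac{5715728}{\frac{16112641579633}{3485688}} = 5715728 \cdot \frac{3485688}{16112641579633} = \frac{19923244500864}{16112641579633}$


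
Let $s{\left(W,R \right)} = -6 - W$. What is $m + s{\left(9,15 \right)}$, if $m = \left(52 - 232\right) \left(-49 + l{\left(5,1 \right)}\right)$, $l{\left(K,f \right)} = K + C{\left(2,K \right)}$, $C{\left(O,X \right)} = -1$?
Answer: $8085$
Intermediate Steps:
$l{\left(K,f \right)} = -1 + K$ ($l{\left(K,f \right)} = K - 1 = -1 + K$)
$m = 8100$ ($m = \left(52 - 232\right) \left(-49 + \left(-1 + 5\right)\right) = - 180 \left(-49 + 4\right) = \left(-180\right) \left(-45\right) = 8100$)
$m + s{\left(9,15 \right)} = 8100 - 15 = 8085$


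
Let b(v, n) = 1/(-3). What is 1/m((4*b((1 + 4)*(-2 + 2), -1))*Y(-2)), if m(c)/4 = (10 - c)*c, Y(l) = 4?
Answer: -9/2944 ≈ -0.0030571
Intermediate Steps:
b(v, n) = -⅓
m(c) = 4*c*(10 - c) (m(c) = 4*((10 - c)*c) = 4*(c*(10 - c)) = 4*c*(10 - c))
1/m((4*b((1 + 4)*(-2 + 2), -1))*Y(-2)) = 1/(4*((4*(-⅓))*4)*(10 - 4*(-⅓)*4)) = 1/(4*(-4/3*4)*(10 - (-4)*4/3)) = 1/(4*(-16/3)*(10 - 1*(-16/3))) = 1/(4*(-16/3)*(10 + 16/3)) = 1/(4*(-16/3)*(46/3)) = 1/(-2944/9) = -9/2944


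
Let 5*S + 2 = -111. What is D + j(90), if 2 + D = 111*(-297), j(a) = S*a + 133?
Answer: -34870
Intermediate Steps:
S = -113/5 (S = -⅖ + (⅕)*(-111) = -⅖ - 111/5 = -113/5 ≈ -22.600)
j(a) = 133 - 113*a/5 (j(a) = -113*a/5 + 133 = 133 - 113*a/5)
D = -32969 (D = -2 + 111*(-297) = -2 - 32967 = -32969)
D + j(90) = -32969 + (133 - 113/5*90) = -32969 + (133 - 2034) = -32969 - 1901 = -34870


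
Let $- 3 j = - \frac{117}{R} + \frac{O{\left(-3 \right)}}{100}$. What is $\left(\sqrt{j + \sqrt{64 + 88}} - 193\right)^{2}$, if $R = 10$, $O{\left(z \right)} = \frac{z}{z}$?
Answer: $\frac{\left(5790 - \sqrt{3} \sqrt{1169 + 600 \sqrt{38}}\right)^{2}}{900} \approx 35710.0$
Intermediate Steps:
$O{\left(z \right)} = 1$
$j = \frac{1169}{300}$ ($j = - \frac{- \frac{117}{10} + 1 \cdot \frac{1}{100}}{3} = - \frac{\left(-117\right) \frac{1}{10} + 1 \cdot \frac{1}{100}}{3} = - \frac{- \frac{117}{10} + \frac{1}{100}}{3} = \left(- \frac{1}{3}\right) \left(- \frac{1169}{100}\right) = \frac{1169}{300} \approx 3.8967$)
$\left(\sqrt{j + \sqrt{64 + 88}} - 193\right)^{2} = \left(\sqrt{\frac{1169}{300} + \sqrt{64 + 88}} - 193\right)^{2} = \left(\sqrt{\frac{1169}{300} + \sqrt{152}} - 193\right)^{2} = \left(\sqrt{\frac{1169}{300} + 2 \sqrt{38}} - 193\right)^{2} = \left(-193 + \sqrt{\frac{1169}{300} + 2 \sqrt{38}}\right)^{2}$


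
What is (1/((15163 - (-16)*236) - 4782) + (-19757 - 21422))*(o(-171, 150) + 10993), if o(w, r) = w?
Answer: -6308913265844/14157 ≈ -4.4564e+8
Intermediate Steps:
(1/((15163 - (-16)*236) - 4782) + (-19757 - 21422))*(o(-171, 150) + 10993) = (1/((15163 - (-16)*236) - 4782) + (-19757 - 21422))*(-171 + 10993) = (1/((15163 - 1*(-3776)) - 4782) - 41179)*10822 = (1/((15163 + 3776) - 4782) - 41179)*10822 = (1/(18939 - 4782) - 41179)*10822 = (1/14157 - 41179)*10822 = -582971102/14157*10822 = -6308913265844/14157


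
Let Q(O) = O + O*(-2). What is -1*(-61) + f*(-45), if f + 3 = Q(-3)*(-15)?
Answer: 2221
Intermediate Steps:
Q(O) = -O (Q(O) = O - 2*O = -O)
f = -48 (f = -3 - 1*(-3)*(-15) = -3 + 3*(-15) = -3 - 45 = -48)
-1*(-61) + f*(-45) = -1*(-61) - 48*(-45) = 61 + 2160 = 2221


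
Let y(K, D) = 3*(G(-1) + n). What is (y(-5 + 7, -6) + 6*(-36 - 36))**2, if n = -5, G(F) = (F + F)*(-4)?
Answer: 178929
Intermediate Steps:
G(F) = -8*F (G(F) = (2*F)*(-4) = -8*F)
y(K, D) = 9 (y(K, D) = 3*(-8*(-1) - 5) = 3*(8 - 5) = 3*3 = 9)
(y(-5 + 7, -6) + 6*(-36 - 36))**2 = (9 + 6*(-36 - 36))**2 = (9 + 6*(-72))**2 = (9 - 432)**2 = (-423)**2 = 178929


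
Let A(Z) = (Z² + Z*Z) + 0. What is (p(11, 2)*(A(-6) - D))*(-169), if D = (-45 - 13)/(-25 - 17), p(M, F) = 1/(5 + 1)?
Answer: -250627/126 ≈ -1989.1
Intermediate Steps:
p(M, F) = ⅙ (p(M, F) = 1/6 = ⅙)
D = 29/21 (D = -58/(-42) = -58*(-1/42) = 29/21 ≈ 1.3810)
A(Z) = 2*Z² (A(Z) = (Z² + Z²) + 0 = 2*Z² + 0 = 2*Z²)
(p(11, 2)*(A(-6) - D))*(-169) = ((2*(-6)² - 1*29/21)/6)*(-169) = ((2*36 - 29/21)/6)*(-169) = ((72 - 29/21)/6)*(-169) = ((⅙)*(1483/21))*(-169) = (1483/126)*(-169) = -250627/126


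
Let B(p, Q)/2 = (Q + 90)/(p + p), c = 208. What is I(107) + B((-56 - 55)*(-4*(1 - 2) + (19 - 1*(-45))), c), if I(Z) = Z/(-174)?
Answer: -35812/54723 ≈ -0.65442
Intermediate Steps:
I(Z) = -Z/174 (I(Z) = Z*(-1/174) = -Z/174)
B(p, Q) = (90 + Q)/p (B(p, Q) = 2*((Q + 90)/(p + p)) = 2*((90 + Q)/((2*p))) = 2*((90 + Q)*(1/(2*p))) = 2*((90 + Q)/(2*p)) = (90 + Q)/p)
I(107) + B((-56 - 55)*(-4*(1 - 2) + (19 - 1*(-45))), c) = -1/174*107 + (90 + 208)/(((-56 - 55)*(-4*(1 - 2) + (19 - 1*(-45))))) = -107/174 + 298/(-111*(-4*(-1) + (19 + 45))) = -107/174 + 298/(-111*(4 + 64)) = -107/174 + 298/(-111*68) = -107/174 + 298/(-7548) = -107/174 - 1/7548*298 = -107/174 - 149/3774 = -35812/54723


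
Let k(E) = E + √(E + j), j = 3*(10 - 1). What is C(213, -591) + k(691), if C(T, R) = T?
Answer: 904 + √718 ≈ 930.80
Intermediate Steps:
j = 27 (j = 3*9 = 27)
k(E) = E + √(27 + E) (k(E) = E + √(E + 27) = E + √(27 + E))
C(213, -591) + k(691) = 213 + (691 + √(27 + 691)) = 213 + (691 + √718) = 904 + √718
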